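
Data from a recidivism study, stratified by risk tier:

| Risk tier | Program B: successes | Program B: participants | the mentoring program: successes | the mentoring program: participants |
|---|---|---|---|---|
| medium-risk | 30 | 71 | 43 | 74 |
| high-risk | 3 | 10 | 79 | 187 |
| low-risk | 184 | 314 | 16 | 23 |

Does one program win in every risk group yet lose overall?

Yes

Medium-risk: Program B 30/71 = 42.3%, the mentoring program 43/74 = 58.1% → the mentoring program
High-risk: Program B 3/10 = 30.0%, the mentoring program 79/187 = 42.2% → the mentoring program
Low-risk: Program B 184/314 = 58.6%, the mentoring program 16/23 = 69.6% → the mentoring program
Overall: Program B 217/395 = 54.9%, the mentoring program 138/284 = 48.6% → Program B
The mentoring program wins each risk group but Program B wins overall — the comparison reverses. The mentoring program's participants skew toward high-risk, which has a lower base rate.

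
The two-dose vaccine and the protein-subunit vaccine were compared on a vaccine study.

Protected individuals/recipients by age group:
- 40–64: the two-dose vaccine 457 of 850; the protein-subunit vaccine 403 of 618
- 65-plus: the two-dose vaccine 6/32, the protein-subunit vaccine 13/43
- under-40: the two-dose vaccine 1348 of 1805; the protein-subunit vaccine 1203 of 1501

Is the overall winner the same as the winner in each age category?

Yes

40–64: the two-dose vaccine 457/850 = 53.8%, the protein-subunit vaccine 403/618 = 65.2% → the protein-subunit vaccine
65-plus: the two-dose vaccine 6/32 = 18.8%, the protein-subunit vaccine 13/43 = 30.2% → the protein-subunit vaccine
Under-40: the two-dose vaccine 1348/1805 = 74.7%, the protein-subunit vaccine 1203/1501 = 80.1% → the protein-subunit vaccine
Overall: the two-dose vaccine 1811/2687 = 67.4%, the protein-subunit vaccine 1619/2162 = 74.9% → the protein-subunit vaccine
The protein-subunit vaccine wins overall and in every age group — no reversal.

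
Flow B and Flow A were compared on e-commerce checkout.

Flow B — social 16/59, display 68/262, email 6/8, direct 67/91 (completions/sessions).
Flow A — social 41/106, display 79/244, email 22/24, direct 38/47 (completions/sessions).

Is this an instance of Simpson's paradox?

No

Social: Flow B 16/59 = 27.1%, Flow A 41/106 = 38.7% → Flow A
Display: Flow B 68/262 = 26.0%, Flow A 79/244 = 32.4% → Flow A
Email: Flow B 6/8 = 75.0%, Flow A 22/24 = 91.7% → Flow A
Direct: Flow B 67/91 = 73.6%, Flow A 38/47 = 80.9% → Flow A
Overall: Flow B 157/420 = 37.4%, Flow A 180/421 = 42.8% → Flow A
Flow A wins overall and in every traffic group — no reversal.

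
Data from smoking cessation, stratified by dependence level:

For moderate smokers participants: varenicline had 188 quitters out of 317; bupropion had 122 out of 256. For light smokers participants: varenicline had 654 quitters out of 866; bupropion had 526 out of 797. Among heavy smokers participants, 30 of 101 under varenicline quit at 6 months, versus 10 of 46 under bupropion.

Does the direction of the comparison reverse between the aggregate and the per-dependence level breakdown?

Moderate smokers: varenicline 188/317 = 59.3%, bupropion 122/256 = 47.7% → varenicline
Light smokers: varenicline 654/866 = 75.5%, bupropion 526/797 = 66.0% → varenicline
Heavy smokers: varenicline 30/101 = 29.7%, bupropion 10/46 = 21.7% → varenicline
Overall: varenicline 872/1284 = 67.9%, bupropion 658/1099 = 59.9% → varenicline
Varenicline wins overall and in every dependence group — no reversal.

No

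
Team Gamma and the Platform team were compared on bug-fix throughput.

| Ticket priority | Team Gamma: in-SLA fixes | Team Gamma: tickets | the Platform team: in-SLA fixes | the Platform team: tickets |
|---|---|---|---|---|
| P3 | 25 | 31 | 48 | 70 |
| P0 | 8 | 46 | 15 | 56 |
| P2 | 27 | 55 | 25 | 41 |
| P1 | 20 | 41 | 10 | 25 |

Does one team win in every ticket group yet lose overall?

P3: Team Gamma 25/31 = 80.6%, the Platform team 48/70 = 68.6% → Team Gamma
P0: Team Gamma 8/46 = 17.4%, the Platform team 15/56 = 26.8% → the Platform team
P2: Team Gamma 27/55 = 49.1%, the Platform team 25/41 = 61.0% → the Platform team
P1: Team Gamma 20/41 = 48.8%, the Platform team 10/25 = 40.0% → Team Gamma
Overall: Team Gamma 80/173 = 46.2%, the Platform team 98/192 = 51.0% → the Platform team
Neither sweeps: Team Gamma wins 2 of 4 groups, the Platform team wins 2. The Platform team wins overall but not every group — no Simpson reversal.

No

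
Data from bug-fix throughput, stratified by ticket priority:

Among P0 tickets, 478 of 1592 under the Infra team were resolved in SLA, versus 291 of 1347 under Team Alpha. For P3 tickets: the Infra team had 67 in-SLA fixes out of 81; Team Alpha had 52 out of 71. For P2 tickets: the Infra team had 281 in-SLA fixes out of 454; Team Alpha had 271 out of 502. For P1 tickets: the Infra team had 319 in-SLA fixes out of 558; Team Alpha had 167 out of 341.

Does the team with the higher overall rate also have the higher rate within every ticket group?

Yes

P0: the Infra team 478/1592 = 30.0%, Team Alpha 291/1347 = 21.6% → the Infra team
P3: the Infra team 67/81 = 82.7%, Team Alpha 52/71 = 73.2% → the Infra team
P2: the Infra team 281/454 = 61.9%, Team Alpha 271/502 = 54.0% → the Infra team
P1: the Infra team 319/558 = 57.2%, Team Alpha 167/341 = 49.0% → the Infra team
Overall: the Infra team 1145/2685 = 42.6%, Team Alpha 781/2261 = 34.5% → the Infra team
The Infra team wins overall and in every ticket group — no reversal.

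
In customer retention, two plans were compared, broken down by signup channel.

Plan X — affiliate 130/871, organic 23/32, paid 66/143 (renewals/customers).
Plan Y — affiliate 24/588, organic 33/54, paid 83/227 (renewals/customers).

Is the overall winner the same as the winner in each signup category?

Affiliate: Plan X 130/871 = 14.9%, Plan Y 24/588 = 4.1% → Plan X
Organic: Plan X 23/32 = 71.9%, Plan Y 33/54 = 61.1% → Plan X
Paid: Plan X 66/143 = 46.2%, Plan Y 83/227 = 36.6% → Plan X
Overall: Plan X 219/1046 = 20.9%, Plan Y 140/869 = 16.1% → Plan X
Plan X wins overall and in every signup group — no reversal.

Yes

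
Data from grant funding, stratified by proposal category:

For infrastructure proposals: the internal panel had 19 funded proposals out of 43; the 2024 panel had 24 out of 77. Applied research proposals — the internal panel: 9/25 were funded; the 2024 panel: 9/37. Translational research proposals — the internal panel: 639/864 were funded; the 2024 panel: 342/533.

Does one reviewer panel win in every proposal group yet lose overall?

No

Infrastructure: the internal panel 19/43 = 44.2%, the 2024 panel 24/77 = 31.2% → the internal panel
Applied research: the internal panel 9/25 = 36.0%, the 2024 panel 9/37 = 24.3% → the internal panel
Translational research: the internal panel 639/864 = 74.0%, the 2024 panel 342/533 = 64.2% → the internal panel
Overall: the internal panel 667/932 = 71.6%, the 2024 panel 375/647 = 58.0% → the internal panel
The internal panel wins overall and in every proposal group — no reversal.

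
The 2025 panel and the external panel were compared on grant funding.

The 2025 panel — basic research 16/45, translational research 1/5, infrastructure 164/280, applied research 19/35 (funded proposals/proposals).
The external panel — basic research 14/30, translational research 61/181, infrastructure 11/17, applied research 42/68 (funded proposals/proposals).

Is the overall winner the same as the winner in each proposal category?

Basic research: the 2025 panel 16/45 = 35.6%, the external panel 14/30 = 46.7% → the external panel
Translational research: the 2025 panel 1/5 = 20.0%, the external panel 61/181 = 33.7% → the external panel
Infrastructure: the 2025 panel 164/280 = 58.6%, the external panel 11/17 = 64.7% → the external panel
Applied research: the 2025 panel 19/35 = 54.3%, the external panel 42/68 = 61.8% → the external panel
Overall: the 2025 panel 200/365 = 54.8%, the external panel 128/296 = 43.2% → the 2025 panel
The external panel wins each proposal group but the 2025 panel wins overall — the comparison reverses. The external panel's proposals skew toward translational research, which has a lower base rate.

No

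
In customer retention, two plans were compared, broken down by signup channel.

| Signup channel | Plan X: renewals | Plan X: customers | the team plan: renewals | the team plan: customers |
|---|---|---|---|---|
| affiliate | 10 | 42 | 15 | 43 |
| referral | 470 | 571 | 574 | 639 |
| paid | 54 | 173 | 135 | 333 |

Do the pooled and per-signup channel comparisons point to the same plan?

Affiliate: Plan X 10/42 = 23.8%, the team plan 15/43 = 34.9% → the team plan
Referral: Plan X 470/571 = 82.3%, the team plan 574/639 = 89.8% → the team plan
Paid: Plan X 54/173 = 31.2%, the team plan 135/333 = 40.5% → the team plan
Overall: Plan X 534/786 = 67.9%, the team plan 724/1015 = 71.3% → the team plan
The team plan wins overall and in every signup group — no reversal.

Yes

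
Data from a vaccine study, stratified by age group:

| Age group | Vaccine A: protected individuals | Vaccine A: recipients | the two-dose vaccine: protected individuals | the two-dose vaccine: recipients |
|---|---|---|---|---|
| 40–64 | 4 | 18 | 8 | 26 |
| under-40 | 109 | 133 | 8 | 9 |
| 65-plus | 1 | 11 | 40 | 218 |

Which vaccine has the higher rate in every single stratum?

the two-dose vaccine

40–64: Vaccine A 4/18 = 22.2%, the two-dose vaccine 8/26 = 30.8% → the two-dose vaccine
Under-40: Vaccine A 109/133 = 82.0%, the two-dose vaccine 8/9 = 88.9% → the two-dose vaccine
65-plus: Vaccine A 1/11 = 9.1%, the two-dose vaccine 40/218 = 18.3% → the two-dose vaccine
The two-dose vaccine has the higher rate in all 3 groups.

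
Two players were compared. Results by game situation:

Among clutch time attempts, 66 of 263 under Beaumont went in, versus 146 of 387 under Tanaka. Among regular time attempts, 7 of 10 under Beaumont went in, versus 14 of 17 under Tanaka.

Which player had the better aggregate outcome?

Tanaka

Clutch time: Beaumont 66/263 = 25.1%, Tanaka 146/387 = 37.7% → Tanaka
Regular time: Beaumont 7/10 = 70.0%, Tanaka 14/17 = 82.4% → Tanaka
Overall: Beaumont 73/273 = 26.7%, Tanaka 160/404 = 39.6% → Tanaka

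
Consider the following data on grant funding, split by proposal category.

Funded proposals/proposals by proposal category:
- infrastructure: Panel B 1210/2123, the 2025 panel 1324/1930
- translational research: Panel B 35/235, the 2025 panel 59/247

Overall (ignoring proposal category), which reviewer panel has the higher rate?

the 2025 panel

Infrastructure: Panel B 1210/2123 = 57.0%, the 2025 panel 1324/1930 = 68.6% → the 2025 panel
Translational research: Panel B 35/235 = 14.9%, the 2025 panel 59/247 = 23.9% → the 2025 panel
Overall: Panel B 1245/2358 = 52.8%, the 2025 panel 1383/2177 = 63.5% → the 2025 panel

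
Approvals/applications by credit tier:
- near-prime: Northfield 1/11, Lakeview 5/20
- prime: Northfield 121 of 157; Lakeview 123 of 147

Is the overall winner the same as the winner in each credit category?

Yes

Near-prime: Northfield 1/11 = 9.1%, Lakeview 5/20 = 25.0% → Lakeview
Prime: Northfield 121/157 = 77.1%, Lakeview 123/147 = 83.7% → Lakeview
Overall: Northfield 122/168 = 72.6%, Lakeview 128/167 = 76.6% → Lakeview
Lakeview wins overall and in every credit group — no reversal.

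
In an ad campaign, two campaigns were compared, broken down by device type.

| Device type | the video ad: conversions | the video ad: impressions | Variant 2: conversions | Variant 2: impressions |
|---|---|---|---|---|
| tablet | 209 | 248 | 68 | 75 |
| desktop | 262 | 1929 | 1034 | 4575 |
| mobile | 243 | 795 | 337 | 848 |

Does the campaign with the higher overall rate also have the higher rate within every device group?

Tablet: the video ad 209/248 = 84.3%, Variant 2 68/75 = 90.7% → Variant 2
Desktop: the video ad 262/1929 = 13.6%, Variant 2 1034/4575 = 22.6% → Variant 2
Mobile: the video ad 243/795 = 30.6%, Variant 2 337/848 = 39.7% → Variant 2
Overall: the video ad 714/2972 = 24.0%, Variant 2 1439/5498 = 26.2% → Variant 2
Variant 2 wins overall and in every device group — no reversal.

Yes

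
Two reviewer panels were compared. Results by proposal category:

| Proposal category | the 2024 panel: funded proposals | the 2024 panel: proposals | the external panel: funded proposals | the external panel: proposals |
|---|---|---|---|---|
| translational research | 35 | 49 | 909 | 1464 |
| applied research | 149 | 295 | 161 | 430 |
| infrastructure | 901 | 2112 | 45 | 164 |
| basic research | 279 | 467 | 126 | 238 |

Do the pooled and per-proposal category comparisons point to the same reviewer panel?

No

Translational research: the 2024 panel 35/49 = 71.4%, the external panel 909/1464 = 62.1% → the 2024 panel
Applied research: the 2024 panel 149/295 = 50.5%, the external panel 161/430 = 37.4% → the 2024 panel
Infrastructure: the 2024 panel 901/2112 = 42.7%, the external panel 45/164 = 27.4% → the 2024 panel
Basic research: the 2024 panel 279/467 = 59.7%, the external panel 126/238 = 52.9% → the 2024 panel
Overall: the 2024 panel 1364/2923 = 46.7%, the external panel 1241/2296 = 54.1% → the external panel
The 2024 panel wins each proposal group but the external panel wins overall — the comparison reverses. The 2024 panel's proposals skew toward infrastructure, which has a lower base rate.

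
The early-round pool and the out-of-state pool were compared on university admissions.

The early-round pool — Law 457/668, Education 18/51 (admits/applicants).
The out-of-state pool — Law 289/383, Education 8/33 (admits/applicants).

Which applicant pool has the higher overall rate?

Law: the early-round pool 457/668 = 68.4%, the out-of-state pool 289/383 = 75.5% → the out-of-state pool
Education: the early-round pool 18/51 = 35.3%, the out-of-state pool 8/33 = 24.2% → the early-round pool
Overall: the early-round pool 475/719 = 66.1%, the out-of-state pool 297/416 = 71.4% → the out-of-state pool
(Neither sweeps every department group, but the out-of-state pool has the higher pooled rate.)

the out-of-state pool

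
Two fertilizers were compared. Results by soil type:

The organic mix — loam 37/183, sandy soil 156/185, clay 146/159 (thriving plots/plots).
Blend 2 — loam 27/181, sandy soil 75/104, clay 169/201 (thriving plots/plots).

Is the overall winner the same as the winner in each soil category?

Yes

Loam: the organic mix 37/183 = 20.2%, Blend 2 27/181 = 14.9% → the organic mix
Sandy soil: the organic mix 156/185 = 84.3%, Blend 2 75/104 = 72.1% → the organic mix
Clay: the organic mix 146/159 = 91.8%, Blend 2 169/201 = 84.1% → the organic mix
Overall: the organic mix 339/527 = 64.3%, Blend 2 271/486 = 55.8% → the organic mix
The organic mix wins overall and in every soil group — no reversal.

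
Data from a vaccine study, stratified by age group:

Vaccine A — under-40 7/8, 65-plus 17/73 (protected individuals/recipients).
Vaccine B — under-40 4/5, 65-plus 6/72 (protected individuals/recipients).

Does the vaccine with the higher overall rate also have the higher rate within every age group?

Yes

Under-40: Vaccine A 7/8 = 87.5%, Vaccine B 4/5 = 80.0% → Vaccine A
65-plus: Vaccine A 17/73 = 23.3%, Vaccine B 6/72 = 8.3% → Vaccine A
Overall: Vaccine A 24/81 = 29.6%, Vaccine B 10/77 = 13.0% → Vaccine A
Vaccine A wins overall and in every age group — no reversal.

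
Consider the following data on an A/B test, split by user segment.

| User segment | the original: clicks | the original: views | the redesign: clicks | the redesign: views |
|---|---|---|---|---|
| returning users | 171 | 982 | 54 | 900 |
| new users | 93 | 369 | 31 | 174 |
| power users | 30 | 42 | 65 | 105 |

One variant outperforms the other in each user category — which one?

Returning users: the original 171/982 = 17.4%, the redesign 54/900 = 6.0% → the original
New users: the original 93/369 = 25.2%, the redesign 31/174 = 17.8% → the original
Power users: the original 30/42 = 71.4%, the redesign 65/105 = 61.9% → the original
The original has the higher rate in all 3 groups.

the original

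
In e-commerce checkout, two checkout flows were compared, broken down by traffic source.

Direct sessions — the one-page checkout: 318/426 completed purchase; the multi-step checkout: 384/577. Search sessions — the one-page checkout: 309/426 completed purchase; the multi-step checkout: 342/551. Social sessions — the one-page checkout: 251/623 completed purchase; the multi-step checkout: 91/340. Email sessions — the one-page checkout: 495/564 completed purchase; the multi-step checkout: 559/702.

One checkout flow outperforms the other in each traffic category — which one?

Direct: the one-page checkout 318/426 = 74.6%, the multi-step checkout 384/577 = 66.6% → the one-page checkout
Search: the one-page checkout 309/426 = 72.5%, the multi-step checkout 342/551 = 62.1% → the one-page checkout
Social: the one-page checkout 251/623 = 40.3%, the multi-step checkout 91/340 = 26.8% → the one-page checkout
Email: the one-page checkout 495/564 = 87.8%, the multi-step checkout 559/702 = 79.6% → the one-page checkout
The one-page checkout has the higher rate in all 4 groups.

the one-page checkout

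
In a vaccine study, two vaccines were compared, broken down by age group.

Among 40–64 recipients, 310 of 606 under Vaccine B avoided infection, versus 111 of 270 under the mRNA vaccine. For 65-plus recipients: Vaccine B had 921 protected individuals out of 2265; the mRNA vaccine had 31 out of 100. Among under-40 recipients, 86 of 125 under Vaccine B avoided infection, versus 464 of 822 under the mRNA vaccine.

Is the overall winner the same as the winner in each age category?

No

40–64: Vaccine B 310/606 = 51.2%, the mRNA vaccine 111/270 = 41.1% → Vaccine B
65-plus: Vaccine B 921/2265 = 40.7%, the mRNA vaccine 31/100 = 31.0% → Vaccine B
Under-40: Vaccine B 86/125 = 68.8%, the mRNA vaccine 464/822 = 56.4% → Vaccine B
Overall: Vaccine B 1317/2996 = 44.0%, the mRNA vaccine 606/1192 = 50.8% → the mRNA vaccine
Vaccine B wins each age group but the mRNA vaccine wins overall — the comparison reverses. Vaccine B's recipients skew toward 65-plus, which has a lower base rate.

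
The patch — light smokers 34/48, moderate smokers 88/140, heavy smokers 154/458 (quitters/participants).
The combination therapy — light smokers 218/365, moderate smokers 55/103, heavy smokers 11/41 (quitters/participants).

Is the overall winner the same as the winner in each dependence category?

Light smokers: the patch 34/48 = 70.8%, the combination therapy 218/365 = 59.7% → the patch
Moderate smokers: the patch 88/140 = 62.9%, the combination therapy 55/103 = 53.4% → the patch
Heavy smokers: the patch 154/458 = 33.6%, the combination therapy 11/41 = 26.8% → the patch
Overall: the patch 276/646 = 42.7%, the combination therapy 284/509 = 55.8% → the combination therapy
The patch wins each dependence group but the combination therapy wins overall — the comparison reverses. The patch's participants skew toward heavy smokers, which has a lower base rate.

No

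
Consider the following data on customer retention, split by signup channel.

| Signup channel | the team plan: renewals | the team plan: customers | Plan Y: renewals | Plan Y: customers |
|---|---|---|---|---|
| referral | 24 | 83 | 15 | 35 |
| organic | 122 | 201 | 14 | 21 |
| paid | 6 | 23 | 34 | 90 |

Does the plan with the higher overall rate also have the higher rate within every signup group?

Referral: the team plan 24/83 = 28.9%, Plan Y 15/35 = 42.9% → Plan Y
Organic: the team plan 122/201 = 60.7%, Plan Y 14/21 = 66.7% → Plan Y
Paid: the team plan 6/23 = 26.1%, Plan Y 34/90 = 37.8% → Plan Y
Overall: the team plan 152/307 = 49.5%, Plan Y 63/146 = 43.2% → the team plan
Plan Y wins each signup group but the team plan wins overall — the comparison reverses. Plan Y's customers skew toward paid, which has a lower base rate.

No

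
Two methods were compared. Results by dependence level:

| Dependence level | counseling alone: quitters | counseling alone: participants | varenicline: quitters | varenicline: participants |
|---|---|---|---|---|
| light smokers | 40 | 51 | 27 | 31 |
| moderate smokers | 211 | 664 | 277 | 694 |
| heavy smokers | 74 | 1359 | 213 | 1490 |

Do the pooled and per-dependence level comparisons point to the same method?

Light smokers: counseling alone 40/51 = 78.4%, varenicline 27/31 = 87.1% → varenicline
Moderate smokers: counseling alone 211/664 = 31.8%, varenicline 277/694 = 39.9% → varenicline
Heavy smokers: counseling alone 74/1359 = 5.4%, varenicline 213/1490 = 14.3% → varenicline
Overall: counseling alone 325/2074 = 15.7%, varenicline 517/2215 = 23.3% → varenicline
Varenicline wins overall and in every dependence group — no reversal.

Yes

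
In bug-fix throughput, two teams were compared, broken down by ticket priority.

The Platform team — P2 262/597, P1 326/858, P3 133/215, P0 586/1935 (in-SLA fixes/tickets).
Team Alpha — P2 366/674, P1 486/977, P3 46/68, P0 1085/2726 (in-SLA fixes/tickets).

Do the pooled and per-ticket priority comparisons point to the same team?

P2: the Platform team 262/597 = 43.9%, Team Alpha 366/674 = 54.3% → Team Alpha
P1: the Platform team 326/858 = 38.0%, Team Alpha 486/977 = 49.7% → Team Alpha
P3: the Platform team 133/215 = 61.9%, Team Alpha 46/68 = 67.6% → Team Alpha
P0: the Platform team 586/1935 = 30.3%, Team Alpha 1085/2726 = 39.8% → Team Alpha
Overall: the Platform team 1307/3605 = 36.3%, Team Alpha 1983/4445 = 44.6% → Team Alpha
Team Alpha wins overall and in every ticket group — no reversal.

Yes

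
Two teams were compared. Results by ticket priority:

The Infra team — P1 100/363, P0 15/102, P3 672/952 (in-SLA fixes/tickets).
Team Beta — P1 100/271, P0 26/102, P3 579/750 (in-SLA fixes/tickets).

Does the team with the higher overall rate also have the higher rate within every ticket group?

Yes

P1: the Infra team 100/363 = 27.5%, Team Beta 100/271 = 36.9% → Team Beta
P0: the Infra team 15/102 = 14.7%, Team Beta 26/102 = 25.5% → Team Beta
P3: the Infra team 672/952 = 70.6%, Team Beta 579/750 = 77.2% → Team Beta
Overall: the Infra team 787/1417 = 55.5%, Team Beta 705/1123 = 62.8% → Team Beta
Team Beta wins overall and in every ticket group — no reversal.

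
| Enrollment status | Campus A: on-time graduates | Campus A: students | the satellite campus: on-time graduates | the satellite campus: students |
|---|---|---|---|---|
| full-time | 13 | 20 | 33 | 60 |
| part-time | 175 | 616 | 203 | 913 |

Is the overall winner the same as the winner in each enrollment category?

Yes

Full-time: Campus A 13/20 = 65.0%, the satellite campus 33/60 = 55.0% → Campus A
Part-time: Campus A 175/616 = 28.4%, the satellite campus 203/913 = 22.2% → Campus A
Overall: Campus A 188/636 = 29.6%, the satellite campus 236/973 = 24.3% → Campus A
Campus A wins overall and in every enrollment group — no reversal.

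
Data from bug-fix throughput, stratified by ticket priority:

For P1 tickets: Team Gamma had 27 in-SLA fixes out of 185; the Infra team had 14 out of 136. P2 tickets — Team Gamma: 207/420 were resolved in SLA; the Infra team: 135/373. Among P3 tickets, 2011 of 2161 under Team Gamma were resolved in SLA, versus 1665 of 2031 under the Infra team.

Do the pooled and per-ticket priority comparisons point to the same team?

Yes

P1: Team Gamma 27/185 = 14.6%, the Infra team 14/136 = 10.3% → Team Gamma
P2: Team Gamma 207/420 = 49.3%, the Infra team 135/373 = 36.2% → Team Gamma
P3: Team Gamma 2011/2161 = 93.1%, the Infra team 1665/2031 = 82.0% → Team Gamma
Overall: Team Gamma 2245/2766 = 81.2%, the Infra team 1814/2540 = 71.4% → Team Gamma
Team Gamma wins overall and in every ticket group — no reversal.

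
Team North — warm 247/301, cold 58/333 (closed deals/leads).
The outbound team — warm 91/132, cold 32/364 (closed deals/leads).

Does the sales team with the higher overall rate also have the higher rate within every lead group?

Warm: Team North 247/301 = 82.1%, the outbound team 91/132 = 68.9% → Team North
Cold: Team North 58/333 = 17.4%, the outbound team 32/364 = 8.8% → Team North
Overall: Team North 305/634 = 48.1%, the outbound team 123/496 = 24.8% → Team North
Team North wins overall and in every lead group — no reversal.

Yes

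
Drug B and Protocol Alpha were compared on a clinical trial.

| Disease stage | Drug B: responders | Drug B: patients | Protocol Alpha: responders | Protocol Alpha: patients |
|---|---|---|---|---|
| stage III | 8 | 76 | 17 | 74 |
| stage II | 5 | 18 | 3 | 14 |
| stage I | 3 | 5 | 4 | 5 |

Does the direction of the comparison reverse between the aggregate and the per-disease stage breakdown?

No

Stage III: Drug B 8/76 = 10.5%, Protocol Alpha 17/74 = 23.0% → Protocol Alpha
Stage II: Drug B 5/18 = 27.8%, Protocol Alpha 3/14 = 21.4% → Drug B
Stage I: Drug B 3/5 = 60.0%, Protocol Alpha 4/5 = 80.0% → Protocol Alpha
Overall: Drug B 16/99 = 16.2%, Protocol Alpha 24/93 = 25.8% → Protocol Alpha
Neither sweeps: Drug B wins 1 of 3 groups, Protocol Alpha wins 2. Protocol Alpha wins overall but not every group — no Simpson reversal.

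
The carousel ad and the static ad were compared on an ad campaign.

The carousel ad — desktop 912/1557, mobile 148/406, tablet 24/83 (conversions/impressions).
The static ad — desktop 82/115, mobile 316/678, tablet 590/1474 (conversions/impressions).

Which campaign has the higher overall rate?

Desktop: the carousel ad 912/1557 = 58.6%, the static ad 82/115 = 71.3% → the static ad
Mobile: the carousel ad 148/406 = 36.5%, the static ad 316/678 = 46.6% → the static ad
Tablet: the carousel ad 24/83 = 28.9%, the static ad 590/1474 = 40.0% → the static ad
Overall: the carousel ad 1084/2046 = 53.0%, the static ad 988/2267 = 43.6% → the carousel ad
(The static ad wins every device group but the carousel ad wins overall — the static ad's impressions skew toward the low-rate tablet group.)

the carousel ad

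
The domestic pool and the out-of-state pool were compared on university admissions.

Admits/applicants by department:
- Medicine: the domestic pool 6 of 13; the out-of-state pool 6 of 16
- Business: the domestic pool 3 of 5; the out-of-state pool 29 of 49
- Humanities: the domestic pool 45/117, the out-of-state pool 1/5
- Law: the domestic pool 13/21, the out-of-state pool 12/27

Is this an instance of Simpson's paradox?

Medicine: the domestic pool 6/13 = 46.2%, the out-of-state pool 6/16 = 37.5% → the domestic pool
Business: the domestic pool 3/5 = 60.0%, the out-of-state pool 29/49 = 59.2% → the domestic pool
Humanities: the domestic pool 45/117 = 38.5%, the out-of-state pool 1/5 = 20.0% → the domestic pool
Law: the domestic pool 13/21 = 61.9%, the out-of-state pool 12/27 = 44.4% → the domestic pool
Overall: the domestic pool 67/156 = 42.9%, the out-of-state pool 48/97 = 49.5% → the out-of-state pool
The domestic pool wins each department group but the out-of-state pool wins overall — the comparison reverses. The domestic pool's applicants skew toward Humanities, which has a lower base rate.

Yes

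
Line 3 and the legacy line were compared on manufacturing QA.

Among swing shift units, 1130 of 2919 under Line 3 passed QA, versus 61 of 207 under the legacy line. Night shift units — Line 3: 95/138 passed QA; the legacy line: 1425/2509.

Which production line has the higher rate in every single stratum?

Line 3

Swing shift: Line 3 1130/2919 = 38.7%, the legacy line 61/207 = 29.5% → Line 3
Night shift: Line 3 95/138 = 68.8%, the legacy line 1425/2509 = 56.8% → Line 3
Line 3 has the higher rate in both groups.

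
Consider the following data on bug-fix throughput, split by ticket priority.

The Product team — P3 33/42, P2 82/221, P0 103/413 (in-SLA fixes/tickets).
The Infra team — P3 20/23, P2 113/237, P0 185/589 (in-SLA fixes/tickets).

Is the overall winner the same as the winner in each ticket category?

Yes

P3: the Product team 33/42 = 78.6%, the Infra team 20/23 = 87.0% → the Infra team
P2: the Product team 82/221 = 37.1%, the Infra team 113/237 = 47.7% → the Infra team
P0: the Product team 103/413 = 24.9%, the Infra team 185/589 = 31.4% → the Infra team
Overall: the Product team 218/676 = 32.2%, the Infra team 318/849 = 37.5% → the Infra team
The Infra team wins overall and in every ticket group — no reversal.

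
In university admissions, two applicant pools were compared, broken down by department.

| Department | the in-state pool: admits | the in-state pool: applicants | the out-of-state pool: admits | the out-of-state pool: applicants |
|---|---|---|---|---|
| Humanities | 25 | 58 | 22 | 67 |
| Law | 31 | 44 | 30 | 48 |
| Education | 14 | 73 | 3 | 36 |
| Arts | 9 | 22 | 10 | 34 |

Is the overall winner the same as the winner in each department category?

Yes

Humanities: the in-state pool 25/58 = 43.1%, the out-of-state pool 22/67 = 32.8% → the in-state pool
Law: the in-state pool 31/44 = 70.5%, the out-of-state pool 30/48 = 62.5% → the in-state pool
Education: the in-state pool 14/73 = 19.2%, the out-of-state pool 3/36 = 8.3% → the in-state pool
Arts: the in-state pool 9/22 = 40.9%, the out-of-state pool 10/34 = 29.4% → the in-state pool
Overall: the in-state pool 79/197 = 40.1%, the out-of-state pool 65/185 = 35.1% → the in-state pool
The in-state pool wins overall and in every department group — no reversal.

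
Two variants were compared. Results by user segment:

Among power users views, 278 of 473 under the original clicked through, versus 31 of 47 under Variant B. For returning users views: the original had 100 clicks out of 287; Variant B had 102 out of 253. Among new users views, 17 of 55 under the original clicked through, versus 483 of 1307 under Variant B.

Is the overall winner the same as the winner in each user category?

No

Power users: the original 278/473 = 58.8%, Variant B 31/47 = 66.0% → Variant B
Returning users: the original 100/287 = 34.8%, Variant B 102/253 = 40.3% → Variant B
New users: the original 17/55 = 30.9%, Variant B 483/1307 = 37.0% → Variant B
Overall: the original 395/815 = 48.5%, Variant B 616/1607 = 38.3% → the original
Variant B wins each user group but the original wins overall — the comparison reverses. Variant B's views skew toward new users, which has a lower base rate.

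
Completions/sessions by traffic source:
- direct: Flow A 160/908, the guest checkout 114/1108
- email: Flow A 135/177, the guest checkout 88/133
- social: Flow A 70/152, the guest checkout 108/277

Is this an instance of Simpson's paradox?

Direct: Flow A 160/908 = 17.6%, the guest checkout 114/1108 = 10.3% → Flow A
Email: Flow A 135/177 = 76.3%, the guest checkout 88/133 = 66.2% → Flow A
Social: Flow A 70/152 = 46.1%, the guest checkout 108/277 = 39.0% → Flow A
Overall: Flow A 365/1237 = 29.5%, the guest checkout 310/1518 = 20.4% → Flow A
Flow A wins overall and in every traffic group — no reversal.

No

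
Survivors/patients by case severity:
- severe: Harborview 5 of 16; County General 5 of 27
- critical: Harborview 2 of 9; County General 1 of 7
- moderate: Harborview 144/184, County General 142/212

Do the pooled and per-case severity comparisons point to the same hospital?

Yes

Severe: Harborview 5/16 = 31.2%, County General 5/27 = 18.5% → Harborview
Critical: Harborview 2/9 = 22.2%, County General 1/7 = 14.3% → Harborview
Moderate: Harborview 144/184 = 78.3%, County General 142/212 = 67.0% → Harborview
Overall: Harborview 151/209 = 72.2%, County General 148/246 = 60.2% → Harborview
Harborview wins overall and in every case group — no reversal.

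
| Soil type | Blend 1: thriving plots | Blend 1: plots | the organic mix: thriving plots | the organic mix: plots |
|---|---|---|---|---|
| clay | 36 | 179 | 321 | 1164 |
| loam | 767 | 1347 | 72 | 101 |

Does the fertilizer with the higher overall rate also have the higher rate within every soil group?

Clay: Blend 1 36/179 = 20.1%, the organic mix 321/1164 = 27.6% → the organic mix
Loam: Blend 1 767/1347 = 56.9%, the organic mix 72/101 = 71.3% → the organic mix
Overall: Blend 1 803/1526 = 52.6%, the organic mix 393/1265 = 31.1% → Blend 1
The organic mix wins each soil group but Blend 1 wins overall — the comparison reverses. The organic mix's plots skew toward clay, which has a lower base rate.

No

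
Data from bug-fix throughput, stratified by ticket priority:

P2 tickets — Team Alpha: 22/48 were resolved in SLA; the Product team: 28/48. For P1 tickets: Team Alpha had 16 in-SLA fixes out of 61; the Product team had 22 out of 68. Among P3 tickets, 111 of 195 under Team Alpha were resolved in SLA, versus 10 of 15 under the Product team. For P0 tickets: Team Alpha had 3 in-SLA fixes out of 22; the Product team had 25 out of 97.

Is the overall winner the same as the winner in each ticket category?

P2: Team Alpha 22/48 = 45.8%, the Product team 28/48 = 58.3% → the Product team
P1: Team Alpha 16/61 = 26.2%, the Product team 22/68 = 32.4% → the Product team
P3: Team Alpha 111/195 = 56.9%, the Product team 10/15 = 66.7% → the Product team
P0: Team Alpha 3/22 = 13.6%, the Product team 25/97 = 25.8% → the Product team
Overall: Team Alpha 152/326 = 46.6%, the Product team 85/228 = 37.3% → Team Alpha
The Product team wins each ticket group but Team Alpha wins overall — the comparison reverses. The Product team's tickets skew toward P0, which has a lower base rate.

No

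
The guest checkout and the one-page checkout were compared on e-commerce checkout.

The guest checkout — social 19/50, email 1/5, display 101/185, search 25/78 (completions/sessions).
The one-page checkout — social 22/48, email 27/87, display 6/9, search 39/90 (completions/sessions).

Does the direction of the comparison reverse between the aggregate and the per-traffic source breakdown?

Yes

Social: the guest checkout 19/50 = 38.0%, the one-page checkout 22/48 = 45.8% → the one-page checkout
Email: the guest checkout 1/5 = 20.0%, the one-page checkout 27/87 = 31.0% → the one-page checkout
Display: the guest checkout 101/185 = 54.6%, the one-page checkout 6/9 = 66.7% → the one-page checkout
Search: the guest checkout 25/78 = 32.1%, the one-page checkout 39/90 = 43.3% → the one-page checkout
Overall: the guest checkout 146/318 = 45.9%, the one-page checkout 94/234 = 40.2% → the guest checkout
The one-page checkout wins each traffic group but the guest checkout wins overall — the comparison reverses. The one-page checkout's sessions skew toward email, which has a lower base rate.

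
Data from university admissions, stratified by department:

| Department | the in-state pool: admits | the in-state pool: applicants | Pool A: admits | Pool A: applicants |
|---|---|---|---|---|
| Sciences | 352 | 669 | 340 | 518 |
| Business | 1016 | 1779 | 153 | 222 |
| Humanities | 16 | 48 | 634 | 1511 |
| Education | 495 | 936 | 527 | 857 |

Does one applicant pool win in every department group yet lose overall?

Sciences: the in-state pool 352/669 = 52.6%, Pool A 340/518 = 65.6% → Pool A
Business: the in-state pool 1016/1779 = 57.1%, Pool A 153/222 = 68.9% → Pool A
Humanities: the in-state pool 16/48 = 33.3%, Pool A 634/1511 = 42.0% → Pool A
Education: the in-state pool 495/936 = 52.9%, Pool A 527/857 = 61.5% → Pool A
Overall: the in-state pool 1879/3432 = 54.7%, Pool A 1654/3108 = 53.2% → the in-state pool
Pool A wins each department group but the in-state pool wins overall — the comparison reverses. Pool A's applicants skew toward Humanities, which has a lower base rate.

Yes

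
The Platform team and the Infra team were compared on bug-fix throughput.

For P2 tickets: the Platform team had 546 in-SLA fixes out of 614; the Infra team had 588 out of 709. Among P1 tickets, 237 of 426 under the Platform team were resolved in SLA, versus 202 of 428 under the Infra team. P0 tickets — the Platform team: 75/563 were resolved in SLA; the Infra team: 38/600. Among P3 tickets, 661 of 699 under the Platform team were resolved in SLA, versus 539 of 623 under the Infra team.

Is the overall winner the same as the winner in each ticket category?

P2: the Platform team 546/614 = 88.9%, the Infra team 588/709 = 82.9% → the Platform team
P1: the Platform team 237/426 = 55.6%, the Infra team 202/428 = 47.2% → the Platform team
P0: the Platform team 75/563 = 13.3%, the Infra team 38/600 = 6.3% → the Platform team
P3: the Platform team 661/699 = 94.6%, the Infra team 539/623 = 86.5% → the Platform team
Overall: the Platform team 1519/2302 = 66.0%, the Infra team 1367/2360 = 57.9% → the Platform team
The Platform team wins overall and in every ticket group — no reversal.

Yes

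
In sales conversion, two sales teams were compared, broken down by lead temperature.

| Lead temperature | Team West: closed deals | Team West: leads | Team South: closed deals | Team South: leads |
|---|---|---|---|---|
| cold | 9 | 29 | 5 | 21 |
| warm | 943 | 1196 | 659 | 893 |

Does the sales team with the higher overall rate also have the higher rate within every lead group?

Yes

Cold: Team West 9/29 = 31.0%, Team South 5/21 = 23.8% → Team West
Warm: Team West 943/1196 = 78.8%, Team South 659/893 = 73.8% → Team West
Overall: Team West 952/1225 = 77.7%, Team South 664/914 = 72.6% → Team West
Team West wins overall and in every lead group — no reversal.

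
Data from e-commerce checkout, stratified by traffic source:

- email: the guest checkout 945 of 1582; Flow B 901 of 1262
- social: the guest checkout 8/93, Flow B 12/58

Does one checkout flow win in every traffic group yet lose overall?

Email: the guest checkout 945/1582 = 59.7%, Flow B 901/1262 = 71.4% → Flow B
Social: the guest checkout 8/93 = 8.6%, Flow B 12/58 = 20.7% → Flow B
Overall: the guest checkout 953/1675 = 56.9%, Flow B 913/1320 = 69.2% → Flow B
Flow B wins overall and in every traffic group — no reversal.

No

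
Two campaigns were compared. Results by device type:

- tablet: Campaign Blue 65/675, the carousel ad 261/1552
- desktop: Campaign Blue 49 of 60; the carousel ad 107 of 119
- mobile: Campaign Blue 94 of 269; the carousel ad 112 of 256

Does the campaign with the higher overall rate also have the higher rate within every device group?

Yes

Tablet: Campaign Blue 65/675 = 9.6%, the carousel ad 261/1552 = 16.8% → the carousel ad
Desktop: Campaign Blue 49/60 = 81.7%, the carousel ad 107/119 = 89.9% → the carousel ad
Mobile: Campaign Blue 94/269 = 34.9%, the carousel ad 112/256 = 43.8% → the carousel ad
Overall: Campaign Blue 208/1004 = 20.7%, the carousel ad 480/1927 = 24.9% → the carousel ad
The carousel ad wins overall and in every device group — no reversal.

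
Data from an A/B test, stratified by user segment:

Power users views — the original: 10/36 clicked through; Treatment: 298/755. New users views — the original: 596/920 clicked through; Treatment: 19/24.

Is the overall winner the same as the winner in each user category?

No

Power users: the original 10/36 = 27.8%, Treatment 298/755 = 39.5% → Treatment
New users: the original 596/920 = 64.8%, Treatment 19/24 = 79.2% → Treatment
Overall: the original 606/956 = 63.4%, Treatment 317/779 = 40.7% → the original
Treatment wins each user group but the original wins overall — the comparison reverses. Treatment's views skew toward power users, which has a lower base rate.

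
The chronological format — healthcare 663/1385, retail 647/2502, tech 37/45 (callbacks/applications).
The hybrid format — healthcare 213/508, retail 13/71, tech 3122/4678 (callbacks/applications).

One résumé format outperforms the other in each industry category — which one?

the chronological format

Healthcare: the chronological format 663/1385 = 47.9%, the hybrid format 213/508 = 41.9% → the chronological format
Retail: the chronological format 647/2502 = 25.9%, the hybrid format 13/71 = 18.3% → the chronological format
Tech: the chronological format 37/45 = 82.2%, the hybrid format 3122/4678 = 66.7% → the chronological format
The chronological format has the higher rate in all 3 groups.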